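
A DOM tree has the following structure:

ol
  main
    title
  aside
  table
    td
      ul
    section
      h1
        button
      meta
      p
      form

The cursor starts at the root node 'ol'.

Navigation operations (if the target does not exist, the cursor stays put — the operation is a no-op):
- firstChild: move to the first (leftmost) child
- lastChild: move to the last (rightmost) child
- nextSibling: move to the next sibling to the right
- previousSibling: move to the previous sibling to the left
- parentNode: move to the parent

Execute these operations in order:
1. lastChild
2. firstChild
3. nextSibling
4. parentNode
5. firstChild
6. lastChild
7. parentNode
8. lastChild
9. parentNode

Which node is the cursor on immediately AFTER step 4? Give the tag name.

Answer: table

Derivation:
After 1 (lastChild): table
After 2 (firstChild): td
After 3 (nextSibling): section
After 4 (parentNode): table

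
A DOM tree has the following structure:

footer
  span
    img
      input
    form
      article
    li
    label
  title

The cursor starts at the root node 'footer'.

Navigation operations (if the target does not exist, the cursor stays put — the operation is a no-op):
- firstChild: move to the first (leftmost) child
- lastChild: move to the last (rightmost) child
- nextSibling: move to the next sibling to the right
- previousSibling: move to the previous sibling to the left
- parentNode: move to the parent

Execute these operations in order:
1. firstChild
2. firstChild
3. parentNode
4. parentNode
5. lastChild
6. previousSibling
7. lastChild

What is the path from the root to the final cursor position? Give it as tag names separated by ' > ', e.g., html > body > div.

Answer: footer > span > label

Derivation:
After 1 (firstChild): span
After 2 (firstChild): img
After 3 (parentNode): span
After 4 (parentNode): footer
After 5 (lastChild): title
After 6 (previousSibling): span
After 7 (lastChild): label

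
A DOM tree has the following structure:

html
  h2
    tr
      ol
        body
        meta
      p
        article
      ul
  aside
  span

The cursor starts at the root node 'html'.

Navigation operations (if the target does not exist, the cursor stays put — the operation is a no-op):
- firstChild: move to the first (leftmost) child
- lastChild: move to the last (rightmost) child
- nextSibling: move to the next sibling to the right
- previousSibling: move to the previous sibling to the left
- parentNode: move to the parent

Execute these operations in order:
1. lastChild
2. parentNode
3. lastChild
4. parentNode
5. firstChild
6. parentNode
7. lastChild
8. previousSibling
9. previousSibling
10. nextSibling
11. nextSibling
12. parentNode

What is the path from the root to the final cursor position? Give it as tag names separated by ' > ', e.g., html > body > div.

Answer: html

Derivation:
After 1 (lastChild): span
After 2 (parentNode): html
After 3 (lastChild): span
After 4 (parentNode): html
After 5 (firstChild): h2
After 6 (parentNode): html
After 7 (lastChild): span
After 8 (previousSibling): aside
After 9 (previousSibling): h2
After 10 (nextSibling): aside
After 11 (nextSibling): span
After 12 (parentNode): html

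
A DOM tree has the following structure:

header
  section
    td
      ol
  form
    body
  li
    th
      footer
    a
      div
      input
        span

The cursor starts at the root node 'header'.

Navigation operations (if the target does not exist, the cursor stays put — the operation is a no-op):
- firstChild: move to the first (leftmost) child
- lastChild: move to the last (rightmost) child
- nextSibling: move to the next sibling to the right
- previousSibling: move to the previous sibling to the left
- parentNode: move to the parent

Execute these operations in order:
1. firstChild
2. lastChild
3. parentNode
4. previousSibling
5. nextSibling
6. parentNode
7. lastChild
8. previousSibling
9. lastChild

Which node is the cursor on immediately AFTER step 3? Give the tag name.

After 1 (firstChild): section
After 2 (lastChild): td
After 3 (parentNode): section

Answer: section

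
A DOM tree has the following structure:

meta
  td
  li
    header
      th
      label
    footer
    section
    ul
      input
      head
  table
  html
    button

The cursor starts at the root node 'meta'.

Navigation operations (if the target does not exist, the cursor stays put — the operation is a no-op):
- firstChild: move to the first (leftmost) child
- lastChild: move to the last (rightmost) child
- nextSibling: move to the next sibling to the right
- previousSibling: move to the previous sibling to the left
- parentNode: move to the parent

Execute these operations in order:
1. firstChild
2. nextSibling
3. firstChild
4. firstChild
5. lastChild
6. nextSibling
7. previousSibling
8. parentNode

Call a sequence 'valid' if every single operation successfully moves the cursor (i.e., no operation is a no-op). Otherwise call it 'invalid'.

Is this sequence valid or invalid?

Answer: invalid

Derivation:
After 1 (firstChild): td
After 2 (nextSibling): li
After 3 (firstChild): header
After 4 (firstChild): th
After 5 (lastChild): th (no-op, stayed)
After 6 (nextSibling): label
After 7 (previousSibling): th
After 8 (parentNode): header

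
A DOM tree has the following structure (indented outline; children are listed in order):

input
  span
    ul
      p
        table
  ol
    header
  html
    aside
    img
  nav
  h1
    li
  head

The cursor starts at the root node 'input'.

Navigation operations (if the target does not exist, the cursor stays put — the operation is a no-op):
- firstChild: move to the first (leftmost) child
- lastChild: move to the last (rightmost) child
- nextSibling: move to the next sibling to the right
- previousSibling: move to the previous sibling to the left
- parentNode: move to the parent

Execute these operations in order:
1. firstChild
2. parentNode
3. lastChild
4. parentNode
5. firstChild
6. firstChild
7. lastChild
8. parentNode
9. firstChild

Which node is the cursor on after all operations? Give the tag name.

After 1 (firstChild): span
After 2 (parentNode): input
After 3 (lastChild): head
After 4 (parentNode): input
After 5 (firstChild): span
After 6 (firstChild): ul
After 7 (lastChild): p
After 8 (parentNode): ul
After 9 (firstChild): p

Answer: p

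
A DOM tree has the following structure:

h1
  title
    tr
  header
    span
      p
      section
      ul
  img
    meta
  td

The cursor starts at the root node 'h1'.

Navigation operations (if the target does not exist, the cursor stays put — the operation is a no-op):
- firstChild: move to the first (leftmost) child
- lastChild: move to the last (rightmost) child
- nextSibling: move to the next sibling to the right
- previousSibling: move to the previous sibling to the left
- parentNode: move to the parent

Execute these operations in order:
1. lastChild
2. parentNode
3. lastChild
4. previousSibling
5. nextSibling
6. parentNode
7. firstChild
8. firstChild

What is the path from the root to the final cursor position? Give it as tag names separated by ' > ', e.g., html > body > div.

After 1 (lastChild): td
After 2 (parentNode): h1
After 3 (lastChild): td
After 4 (previousSibling): img
After 5 (nextSibling): td
After 6 (parentNode): h1
After 7 (firstChild): title
After 8 (firstChild): tr

Answer: h1 > title > tr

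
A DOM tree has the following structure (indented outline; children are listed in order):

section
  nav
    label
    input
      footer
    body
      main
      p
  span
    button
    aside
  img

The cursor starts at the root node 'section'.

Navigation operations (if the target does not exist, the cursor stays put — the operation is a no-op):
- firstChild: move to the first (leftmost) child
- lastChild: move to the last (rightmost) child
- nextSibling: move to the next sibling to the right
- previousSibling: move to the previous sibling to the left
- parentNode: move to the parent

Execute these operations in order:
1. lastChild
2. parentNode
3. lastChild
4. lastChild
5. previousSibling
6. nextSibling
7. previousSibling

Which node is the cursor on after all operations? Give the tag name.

After 1 (lastChild): img
After 2 (parentNode): section
After 3 (lastChild): img
After 4 (lastChild): img (no-op, stayed)
After 5 (previousSibling): span
After 6 (nextSibling): img
After 7 (previousSibling): span

Answer: span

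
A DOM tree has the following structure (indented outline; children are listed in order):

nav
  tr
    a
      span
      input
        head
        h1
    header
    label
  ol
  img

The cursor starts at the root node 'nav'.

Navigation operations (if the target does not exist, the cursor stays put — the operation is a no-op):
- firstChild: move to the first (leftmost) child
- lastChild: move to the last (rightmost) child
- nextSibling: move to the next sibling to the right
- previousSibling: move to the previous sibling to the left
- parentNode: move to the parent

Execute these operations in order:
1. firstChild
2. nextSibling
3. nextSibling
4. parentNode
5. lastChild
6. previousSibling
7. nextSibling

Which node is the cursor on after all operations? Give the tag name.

After 1 (firstChild): tr
After 2 (nextSibling): ol
After 3 (nextSibling): img
After 4 (parentNode): nav
After 5 (lastChild): img
After 6 (previousSibling): ol
After 7 (nextSibling): img

Answer: img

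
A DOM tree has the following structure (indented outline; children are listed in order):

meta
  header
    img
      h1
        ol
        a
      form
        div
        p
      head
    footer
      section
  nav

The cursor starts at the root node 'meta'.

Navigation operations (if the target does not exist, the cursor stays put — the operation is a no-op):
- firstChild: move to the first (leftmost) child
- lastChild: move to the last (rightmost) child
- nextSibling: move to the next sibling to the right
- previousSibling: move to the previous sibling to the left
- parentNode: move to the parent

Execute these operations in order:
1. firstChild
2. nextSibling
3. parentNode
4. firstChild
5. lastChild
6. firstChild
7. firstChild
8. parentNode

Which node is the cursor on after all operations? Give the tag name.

After 1 (firstChild): header
After 2 (nextSibling): nav
After 3 (parentNode): meta
After 4 (firstChild): header
After 5 (lastChild): footer
After 6 (firstChild): section
After 7 (firstChild): section (no-op, stayed)
After 8 (parentNode): footer

Answer: footer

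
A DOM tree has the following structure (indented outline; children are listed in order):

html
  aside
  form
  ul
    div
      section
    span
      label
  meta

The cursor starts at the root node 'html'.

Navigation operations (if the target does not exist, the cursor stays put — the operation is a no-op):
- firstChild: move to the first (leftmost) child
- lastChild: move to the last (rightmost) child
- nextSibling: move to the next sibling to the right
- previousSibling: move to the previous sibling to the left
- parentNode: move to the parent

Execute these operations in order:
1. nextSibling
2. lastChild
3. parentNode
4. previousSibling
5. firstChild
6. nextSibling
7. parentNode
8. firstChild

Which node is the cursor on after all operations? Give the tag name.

After 1 (nextSibling): html (no-op, stayed)
After 2 (lastChild): meta
After 3 (parentNode): html
After 4 (previousSibling): html (no-op, stayed)
After 5 (firstChild): aside
After 6 (nextSibling): form
After 7 (parentNode): html
After 8 (firstChild): aside

Answer: aside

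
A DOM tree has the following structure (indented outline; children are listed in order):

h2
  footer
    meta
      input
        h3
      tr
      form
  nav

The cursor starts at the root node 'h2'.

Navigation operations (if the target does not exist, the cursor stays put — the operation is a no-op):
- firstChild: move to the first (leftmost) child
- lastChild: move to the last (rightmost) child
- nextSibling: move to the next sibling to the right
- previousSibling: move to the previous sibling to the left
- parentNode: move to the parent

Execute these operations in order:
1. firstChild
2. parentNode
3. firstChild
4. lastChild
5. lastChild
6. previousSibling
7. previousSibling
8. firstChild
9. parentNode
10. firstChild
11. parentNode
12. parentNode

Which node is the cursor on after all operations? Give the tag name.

Answer: meta

Derivation:
After 1 (firstChild): footer
After 2 (parentNode): h2
After 3 (firstChild): footer
After 4 (lastChild): meta
After 5 (lastChild): form
After 6 (previousSibling): tr
After 7 (previousSibling): input
After 8 (firstChild): h3
After 9 (parentNode): input
After 10 (firstChild): h3
After 11 (parentNode): input
After 12 (parentNode): meta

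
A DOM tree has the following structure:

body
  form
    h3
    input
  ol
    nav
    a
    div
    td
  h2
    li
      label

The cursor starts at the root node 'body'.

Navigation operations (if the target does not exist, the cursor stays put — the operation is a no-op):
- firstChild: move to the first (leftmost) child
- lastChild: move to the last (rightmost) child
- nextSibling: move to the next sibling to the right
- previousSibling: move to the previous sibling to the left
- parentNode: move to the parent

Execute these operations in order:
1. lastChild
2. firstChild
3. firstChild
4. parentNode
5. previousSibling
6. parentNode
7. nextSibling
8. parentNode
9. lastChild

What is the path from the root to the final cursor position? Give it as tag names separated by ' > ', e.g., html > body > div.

After 1 (lastChild): h2
After 2 (firstChild): li
After 3 (firstChild): label
After 4 (parentNode): li
After 5 (previousSibling): li (no-op, stayed)
After 6 (parentNode): h2
After 7 (nextSibling): h2 (no-op, stayed)
After 8 (parentNode): body
After 9 (lastChild): h2

Answer: body > h2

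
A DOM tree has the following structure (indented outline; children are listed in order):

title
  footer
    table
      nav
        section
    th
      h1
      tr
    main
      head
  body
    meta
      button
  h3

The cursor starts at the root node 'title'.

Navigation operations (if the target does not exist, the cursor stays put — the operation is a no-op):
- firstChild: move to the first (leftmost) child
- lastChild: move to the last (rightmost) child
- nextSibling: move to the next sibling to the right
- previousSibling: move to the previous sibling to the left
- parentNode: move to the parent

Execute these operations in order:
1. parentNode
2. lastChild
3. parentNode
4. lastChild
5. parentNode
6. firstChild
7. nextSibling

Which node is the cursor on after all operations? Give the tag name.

Answer: body

Derivation:
After 1 (parentNode): title (no-op, stayed)
After 2 (lastChild): h3
After 3 (parentNode): title
After 4 (lastChild): h3
After 5 (parentNode): title
After 6 (firstChild): footer
After 7 (nextSibling): body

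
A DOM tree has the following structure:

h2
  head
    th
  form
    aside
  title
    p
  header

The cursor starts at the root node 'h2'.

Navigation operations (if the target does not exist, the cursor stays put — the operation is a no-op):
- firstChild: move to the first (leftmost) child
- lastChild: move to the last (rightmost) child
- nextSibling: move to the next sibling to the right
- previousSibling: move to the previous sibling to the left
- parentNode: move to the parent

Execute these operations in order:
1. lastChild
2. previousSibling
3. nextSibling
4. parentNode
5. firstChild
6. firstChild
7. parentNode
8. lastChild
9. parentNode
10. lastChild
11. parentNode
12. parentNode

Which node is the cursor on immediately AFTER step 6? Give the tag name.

After 1 (lastChild): header
After 2 (previousSibling): title
After 3 (nextSibling): header
After 4 (parentNode): h2
After 5 (firstChild): head
After 6 (firstChild): th

Answer: th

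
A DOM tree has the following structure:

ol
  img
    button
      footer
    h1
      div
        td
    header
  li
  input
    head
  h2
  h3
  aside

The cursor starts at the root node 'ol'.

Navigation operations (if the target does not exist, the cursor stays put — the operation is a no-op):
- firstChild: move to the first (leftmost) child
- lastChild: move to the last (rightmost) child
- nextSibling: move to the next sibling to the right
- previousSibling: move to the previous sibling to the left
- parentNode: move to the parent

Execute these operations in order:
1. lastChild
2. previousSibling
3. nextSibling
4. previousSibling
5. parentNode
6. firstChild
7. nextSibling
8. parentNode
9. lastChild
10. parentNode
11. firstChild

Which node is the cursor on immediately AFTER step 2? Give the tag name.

After 1 (lastChild): aside
After 2 (previousSibling): h3

Answer: h3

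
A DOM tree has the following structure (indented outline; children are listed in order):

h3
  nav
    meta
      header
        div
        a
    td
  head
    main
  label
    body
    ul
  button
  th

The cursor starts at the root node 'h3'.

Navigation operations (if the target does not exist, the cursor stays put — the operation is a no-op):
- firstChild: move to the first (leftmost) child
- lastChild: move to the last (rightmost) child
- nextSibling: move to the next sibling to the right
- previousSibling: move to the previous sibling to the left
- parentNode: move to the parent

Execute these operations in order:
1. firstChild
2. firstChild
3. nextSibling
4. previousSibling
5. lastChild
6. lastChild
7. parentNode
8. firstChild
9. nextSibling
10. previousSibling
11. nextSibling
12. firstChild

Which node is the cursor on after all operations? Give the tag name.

After 1 (firstChild): nav
After 2 (firstChild): meta
After 3 (nextSibling): td
After 4 (previousSibling): meta
After 5 (lastChild): header
After 6 (lastChild): a
After 7 (parentNode): header
After 8 (firstChild): div
After 9 (nextSibling): a
After 10 (previousSibling): div
After 11 (nextSibling): a
After 12 (firstChild): a (no-op, stayed)

Answer: a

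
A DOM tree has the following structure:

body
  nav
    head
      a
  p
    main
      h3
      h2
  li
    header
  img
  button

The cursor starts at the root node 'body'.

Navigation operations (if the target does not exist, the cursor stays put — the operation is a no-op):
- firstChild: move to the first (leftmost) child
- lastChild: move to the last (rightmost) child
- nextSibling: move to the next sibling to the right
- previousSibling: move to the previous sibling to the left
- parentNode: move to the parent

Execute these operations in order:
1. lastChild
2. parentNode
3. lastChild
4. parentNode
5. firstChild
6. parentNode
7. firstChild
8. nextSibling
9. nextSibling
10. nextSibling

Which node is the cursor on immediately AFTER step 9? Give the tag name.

After 1 (lastChild): button
After 2 (parentNode): body
After 3 (lastChild): button
After 4 (parentNode): body
After 5 (firstChild): nav
After 6 (parentNode): body
After 7 (firstChild): nav
After 8 (nextSibling): p
After 9 (nextSibling): li

Answer: li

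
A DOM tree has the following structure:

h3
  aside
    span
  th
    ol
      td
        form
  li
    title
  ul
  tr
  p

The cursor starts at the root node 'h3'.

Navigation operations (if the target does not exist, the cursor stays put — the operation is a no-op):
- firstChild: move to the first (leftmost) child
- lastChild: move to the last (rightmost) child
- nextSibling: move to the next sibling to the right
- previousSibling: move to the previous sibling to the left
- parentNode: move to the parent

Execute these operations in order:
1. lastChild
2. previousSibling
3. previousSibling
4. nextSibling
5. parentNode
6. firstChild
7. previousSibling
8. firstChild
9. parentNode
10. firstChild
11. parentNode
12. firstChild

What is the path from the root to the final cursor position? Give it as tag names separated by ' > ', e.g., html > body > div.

Answer: h3 > aside > span

Derivation:
After 1 (lastChild): p
After 2 (previousSibling): tr
After 3 (previousSibling): ul
After 4 (nextSibling): tr
After 5 (parentNode): h3
After 6 (firstChild): aside
After 7 (previousSibling): aside (no-op, stayed)
After 8 (firstChild): span
After 9 (parentNode): aside
After 10 (firstChild): span
After 11 (parentNode): aside
After 12 (firstChild): span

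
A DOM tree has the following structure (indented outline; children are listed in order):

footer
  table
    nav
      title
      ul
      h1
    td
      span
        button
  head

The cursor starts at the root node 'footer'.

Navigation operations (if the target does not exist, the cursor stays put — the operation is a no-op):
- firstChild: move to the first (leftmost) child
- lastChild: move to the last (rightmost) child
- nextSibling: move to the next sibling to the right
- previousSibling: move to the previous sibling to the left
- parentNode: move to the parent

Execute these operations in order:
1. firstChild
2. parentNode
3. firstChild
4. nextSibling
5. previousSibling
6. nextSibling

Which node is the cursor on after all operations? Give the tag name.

Answer: head

Derivation:
After 1 (firstChild): table
After 2 (parentNode): footer
After 3 (firstChild): table
After 4 (nextSibling): head
After 5 (previousSibling): table
After 6 (nextSibling): head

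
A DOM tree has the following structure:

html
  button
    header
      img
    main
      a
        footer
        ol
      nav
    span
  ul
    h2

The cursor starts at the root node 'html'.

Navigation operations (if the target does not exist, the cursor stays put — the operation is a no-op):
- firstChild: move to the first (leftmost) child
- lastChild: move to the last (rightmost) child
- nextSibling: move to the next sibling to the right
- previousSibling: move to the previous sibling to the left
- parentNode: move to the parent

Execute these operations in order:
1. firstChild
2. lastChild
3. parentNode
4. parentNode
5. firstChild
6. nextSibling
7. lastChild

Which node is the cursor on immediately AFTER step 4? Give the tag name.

Answer: html

Derivation:
After 1 (firstChild): button
After 2 (lastChild): span
After 3 (parentNode): button
After 4 (parentNode): html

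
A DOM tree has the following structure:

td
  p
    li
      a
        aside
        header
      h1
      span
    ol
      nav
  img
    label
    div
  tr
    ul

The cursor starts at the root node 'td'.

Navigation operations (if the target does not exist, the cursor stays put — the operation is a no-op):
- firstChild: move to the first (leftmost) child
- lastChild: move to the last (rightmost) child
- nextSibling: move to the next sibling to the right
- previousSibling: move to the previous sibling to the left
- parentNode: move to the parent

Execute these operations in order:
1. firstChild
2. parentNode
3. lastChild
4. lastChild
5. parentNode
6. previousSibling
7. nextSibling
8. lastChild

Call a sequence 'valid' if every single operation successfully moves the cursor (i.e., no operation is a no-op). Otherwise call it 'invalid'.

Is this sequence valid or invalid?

Answer: valid

Derivation:
After 1 (firstChild): p
After 2 (parentNode): td
After 3 (lastChild): tr
After 4 (lastChild): ul
After 5 (parentNode): tr
After 6 (previousSibling): img
After 7 (nextSibling): tr
After 8 (lastChild): ul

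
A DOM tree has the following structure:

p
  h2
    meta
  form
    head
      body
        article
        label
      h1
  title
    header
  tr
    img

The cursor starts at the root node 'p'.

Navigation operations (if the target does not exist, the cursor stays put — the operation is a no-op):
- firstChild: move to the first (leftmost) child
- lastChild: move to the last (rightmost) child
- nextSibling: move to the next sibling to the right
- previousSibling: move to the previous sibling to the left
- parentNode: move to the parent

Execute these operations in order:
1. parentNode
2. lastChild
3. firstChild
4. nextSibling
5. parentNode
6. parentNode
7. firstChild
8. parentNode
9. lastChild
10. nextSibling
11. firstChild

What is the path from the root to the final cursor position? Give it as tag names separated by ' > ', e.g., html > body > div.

Answer: p > tr > img

Derivation:
After 1 (parentNode): p (no-op, stayed)
After 2 (lastChild): tr
After 3 (firstChild): img
After 4 (nextSibling): img (no-op, stayed)
After 5 (parentNode): tr
After 6 (parentNode): p
After 7 (firstChild): h2
After 8 (parentNode): p
After 9 (lastChild): tr
After 10 (nextSibling): tr (no-op, stayed)
After 11 (firstChild): img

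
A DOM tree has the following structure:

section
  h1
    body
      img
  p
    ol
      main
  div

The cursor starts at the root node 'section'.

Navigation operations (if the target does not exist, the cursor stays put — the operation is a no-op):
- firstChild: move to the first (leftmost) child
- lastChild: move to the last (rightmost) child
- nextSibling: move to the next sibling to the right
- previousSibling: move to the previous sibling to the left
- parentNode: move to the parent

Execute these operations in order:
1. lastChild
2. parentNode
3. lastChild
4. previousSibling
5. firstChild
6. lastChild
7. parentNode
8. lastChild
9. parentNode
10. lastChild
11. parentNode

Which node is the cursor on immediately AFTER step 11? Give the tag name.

After 1 (lastChild): div
After 2 (parentNode): section
After 3 (lastChild): div
After 4 (previousSibling): p
After 5 (firstChild): ol
After 6 (lastChild): main
After 7 (parentNode): ol
After 8 (lastChild): main
After 9 (parentNode): ol
After 10 (lastChild): main
After 11 (parentNode): ol

Answer: ol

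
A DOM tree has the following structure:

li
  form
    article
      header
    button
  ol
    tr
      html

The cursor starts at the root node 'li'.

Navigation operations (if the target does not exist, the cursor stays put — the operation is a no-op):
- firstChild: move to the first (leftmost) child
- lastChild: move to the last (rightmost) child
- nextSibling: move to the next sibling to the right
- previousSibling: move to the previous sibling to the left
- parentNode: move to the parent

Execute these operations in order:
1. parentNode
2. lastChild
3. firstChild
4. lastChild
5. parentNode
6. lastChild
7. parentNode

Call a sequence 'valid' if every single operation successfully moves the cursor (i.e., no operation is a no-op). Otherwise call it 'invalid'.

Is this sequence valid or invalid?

After 1 (parentNode): li (no-op, stayed)
After 2 (lastChild): ol
After 3 (firstChild): tr
After 4 (lastChild): html
After 5 (parentNode): tr
After 6 (lastChild): html
After 7 (parentNode): tr

Answer: invalid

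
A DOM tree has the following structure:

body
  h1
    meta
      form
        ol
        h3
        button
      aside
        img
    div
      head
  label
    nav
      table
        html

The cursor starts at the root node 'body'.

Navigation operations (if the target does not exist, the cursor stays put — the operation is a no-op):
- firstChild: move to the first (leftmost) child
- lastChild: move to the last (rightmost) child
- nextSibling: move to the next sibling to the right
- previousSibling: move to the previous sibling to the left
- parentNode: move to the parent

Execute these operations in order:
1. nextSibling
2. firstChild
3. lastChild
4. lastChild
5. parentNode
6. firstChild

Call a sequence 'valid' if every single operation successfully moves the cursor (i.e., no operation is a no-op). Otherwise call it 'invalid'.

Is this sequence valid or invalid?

Answer: invalid

Derivation:
After 1 (nextSibling): body (no-op, stayed)
After 2 (firstChild): h1
After 3 (lastChild): div
After 4 (lastChild): head
After 5 (parentNode): div
After 6 (firstChild): head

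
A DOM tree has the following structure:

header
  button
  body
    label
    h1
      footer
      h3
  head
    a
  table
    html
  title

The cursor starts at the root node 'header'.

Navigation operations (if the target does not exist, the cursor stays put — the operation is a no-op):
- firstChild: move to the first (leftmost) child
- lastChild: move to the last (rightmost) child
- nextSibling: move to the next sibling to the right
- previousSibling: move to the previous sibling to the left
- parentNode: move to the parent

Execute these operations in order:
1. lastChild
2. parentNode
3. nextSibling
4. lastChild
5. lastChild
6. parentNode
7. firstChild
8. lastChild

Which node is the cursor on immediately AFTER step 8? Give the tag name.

Answer: button

Derivation:
After 1 (lastChild): title
After 2 (parentNode): header
After 3 (nextSibling): header (no-op, stayed)
After 4 (lastChild): title
After 5 (lastChild): title (no-op, stayed)
After 6 (parentNode): header
After 7 (firstChild): button
After 8 (lastChild): button (no-op, stayed)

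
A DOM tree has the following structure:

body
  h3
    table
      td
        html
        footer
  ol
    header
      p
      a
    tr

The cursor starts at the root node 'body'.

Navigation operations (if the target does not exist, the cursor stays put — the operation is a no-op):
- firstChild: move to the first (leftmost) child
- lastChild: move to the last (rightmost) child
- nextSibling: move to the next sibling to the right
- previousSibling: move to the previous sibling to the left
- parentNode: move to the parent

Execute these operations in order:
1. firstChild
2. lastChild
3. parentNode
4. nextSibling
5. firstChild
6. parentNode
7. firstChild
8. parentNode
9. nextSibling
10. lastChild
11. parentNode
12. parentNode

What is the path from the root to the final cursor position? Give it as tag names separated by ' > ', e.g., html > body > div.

After 1 (firstChild): h3
After 2 (lastChild): table
After 3 (parentNode): h3
After 4 (nextSibling): ol
After 5 (firstChild): header
After 6 (parentNode): ol
After 7 (firstChild): header
After 8 (parentNode): ol
After 9 (nextSibling): ol (no-op, stayed)
After 10 (lastChild): tr
After 11 (parentNode): ol
After 12 (parentNode): body

Answer: body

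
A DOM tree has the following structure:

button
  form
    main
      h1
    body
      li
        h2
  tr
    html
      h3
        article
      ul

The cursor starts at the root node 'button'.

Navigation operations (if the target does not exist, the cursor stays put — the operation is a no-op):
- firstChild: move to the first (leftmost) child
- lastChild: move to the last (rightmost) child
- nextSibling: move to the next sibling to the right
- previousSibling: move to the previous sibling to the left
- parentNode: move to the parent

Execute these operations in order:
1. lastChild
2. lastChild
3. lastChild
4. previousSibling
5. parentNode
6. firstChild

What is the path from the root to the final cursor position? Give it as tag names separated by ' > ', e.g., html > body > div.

Answer: button > tr > html > h3

Derivation:
After 1 (lastChild): tr
After 2 (lastChild): html
After 3 (lastChild): ul
After 4 (previousSibling): h3
After 5 (parentNode): html
After 6 (firstChild): h3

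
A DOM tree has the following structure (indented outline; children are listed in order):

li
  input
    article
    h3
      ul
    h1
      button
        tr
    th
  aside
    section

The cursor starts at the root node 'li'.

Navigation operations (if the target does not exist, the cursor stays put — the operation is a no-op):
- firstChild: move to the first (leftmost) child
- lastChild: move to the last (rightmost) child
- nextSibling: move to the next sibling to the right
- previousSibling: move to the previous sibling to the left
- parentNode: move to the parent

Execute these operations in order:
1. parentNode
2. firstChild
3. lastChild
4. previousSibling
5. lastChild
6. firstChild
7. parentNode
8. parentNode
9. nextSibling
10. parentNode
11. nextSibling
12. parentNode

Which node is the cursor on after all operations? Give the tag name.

After 1 (parentNode): li (no-op, stayed)
After 2 (firstChild): input
After 3 (lastChild): th
After 4 (previousSibling): h1
After 5 (lastChild): button
After 6 (firstChild): tr
After 7 (parentNode): button
After 8 (parentNode): h1
After 9 (nextSibling): th
After 10 (parentNode): input
After 11 (nextSibling): aside
After 12 (parentNode): li

Answer: li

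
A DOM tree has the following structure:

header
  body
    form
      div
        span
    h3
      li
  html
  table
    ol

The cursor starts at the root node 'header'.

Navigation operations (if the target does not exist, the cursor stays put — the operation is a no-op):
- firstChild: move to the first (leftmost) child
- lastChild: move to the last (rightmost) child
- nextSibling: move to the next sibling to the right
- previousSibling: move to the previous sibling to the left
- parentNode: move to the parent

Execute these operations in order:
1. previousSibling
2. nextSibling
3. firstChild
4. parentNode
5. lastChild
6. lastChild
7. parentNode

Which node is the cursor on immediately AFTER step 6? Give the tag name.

After 1 (previousSibling): header (no-op, stayed)
After 2 (nextSibling): header (no-op, stayed)
After 3 (firstChild): body
After 4 (parentNode): header
After 5 (lastChild): table
After 6 (lastChild): ol

Answer: ol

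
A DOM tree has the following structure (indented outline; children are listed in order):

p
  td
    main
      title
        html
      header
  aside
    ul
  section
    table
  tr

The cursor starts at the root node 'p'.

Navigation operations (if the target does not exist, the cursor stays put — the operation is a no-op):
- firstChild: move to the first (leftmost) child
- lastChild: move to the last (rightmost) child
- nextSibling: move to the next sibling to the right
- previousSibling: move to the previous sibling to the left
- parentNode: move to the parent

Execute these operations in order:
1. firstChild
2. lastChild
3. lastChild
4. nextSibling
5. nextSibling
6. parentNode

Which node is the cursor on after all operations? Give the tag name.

After 1 (firstChild): td
After 2 (lastChild): main
After 3 (lastChild): header
After 4 (nextSibling): header (no-op, stayed)
After 5 (nextSibling): header (no-op, stayed)
After 6 (parentNode): main

Answer: main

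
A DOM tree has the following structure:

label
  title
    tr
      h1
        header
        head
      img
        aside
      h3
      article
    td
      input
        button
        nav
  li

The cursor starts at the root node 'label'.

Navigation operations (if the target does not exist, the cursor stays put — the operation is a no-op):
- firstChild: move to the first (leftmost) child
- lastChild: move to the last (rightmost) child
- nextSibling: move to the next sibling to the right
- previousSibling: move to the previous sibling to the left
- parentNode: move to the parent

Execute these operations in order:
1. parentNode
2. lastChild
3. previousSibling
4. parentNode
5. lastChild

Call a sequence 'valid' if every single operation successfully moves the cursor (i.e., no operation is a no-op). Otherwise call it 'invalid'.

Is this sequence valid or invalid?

Answer: invalid

Derivation:
After 1 (parentNode): label (no-op, stayed)
After 2 (lastChild): li
After 3 (previousSibling): title
After 4 (parentNode): label
After 5 (lastChild): li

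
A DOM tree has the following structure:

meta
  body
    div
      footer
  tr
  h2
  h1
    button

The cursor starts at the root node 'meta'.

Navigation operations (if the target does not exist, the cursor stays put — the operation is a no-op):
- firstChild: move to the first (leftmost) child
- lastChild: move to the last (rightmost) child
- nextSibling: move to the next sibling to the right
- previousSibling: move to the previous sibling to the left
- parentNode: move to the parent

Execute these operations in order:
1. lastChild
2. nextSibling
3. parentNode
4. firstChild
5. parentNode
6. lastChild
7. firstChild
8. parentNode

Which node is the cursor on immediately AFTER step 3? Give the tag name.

Answer: meta

Derivation:
After 1 (lastChild): h1
After 2 (nextSibling): h1 (no-op, stayed)
After 3 (parentNode): meta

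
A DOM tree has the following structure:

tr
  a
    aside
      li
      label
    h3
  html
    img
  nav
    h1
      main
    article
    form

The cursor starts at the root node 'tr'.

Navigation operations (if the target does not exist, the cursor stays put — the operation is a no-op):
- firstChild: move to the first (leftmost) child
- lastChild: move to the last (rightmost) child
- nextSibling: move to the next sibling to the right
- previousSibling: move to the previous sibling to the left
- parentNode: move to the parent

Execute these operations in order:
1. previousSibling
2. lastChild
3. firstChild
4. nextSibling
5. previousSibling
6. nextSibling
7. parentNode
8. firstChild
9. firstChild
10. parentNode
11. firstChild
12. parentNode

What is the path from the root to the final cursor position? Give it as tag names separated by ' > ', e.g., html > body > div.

After 1 (previousSibling): tr (no-op, stayed)
After 2 (lastChild): nav
After 3 (firstChild): h1
After 4 (nextSibling): article
After 5 (previousSibling): h1
After 6 (nextSibling): article
After 7 (parentNode): nav
After 8 (firstChild): h1
After 9 (firstChild): main
After 10 (parentNode): h1
After 11 (firstChild): main
After 12 (parentNode): h1

Answer: tr > nav > h1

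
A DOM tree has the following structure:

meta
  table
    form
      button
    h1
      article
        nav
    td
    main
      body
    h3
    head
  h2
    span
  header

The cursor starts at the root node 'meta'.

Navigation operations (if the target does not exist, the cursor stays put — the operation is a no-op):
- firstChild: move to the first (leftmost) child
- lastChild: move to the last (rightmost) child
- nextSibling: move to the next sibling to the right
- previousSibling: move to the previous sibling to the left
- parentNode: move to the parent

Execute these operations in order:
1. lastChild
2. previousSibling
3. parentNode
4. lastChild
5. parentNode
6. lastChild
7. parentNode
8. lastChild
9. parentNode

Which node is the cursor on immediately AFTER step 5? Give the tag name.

After 1 (lastChild): header
After 2 (previousSibling): h2
After 3 (parentNode): meta
After 4 (lastChild): header
After 5 (parentNode): meta

Answer: meta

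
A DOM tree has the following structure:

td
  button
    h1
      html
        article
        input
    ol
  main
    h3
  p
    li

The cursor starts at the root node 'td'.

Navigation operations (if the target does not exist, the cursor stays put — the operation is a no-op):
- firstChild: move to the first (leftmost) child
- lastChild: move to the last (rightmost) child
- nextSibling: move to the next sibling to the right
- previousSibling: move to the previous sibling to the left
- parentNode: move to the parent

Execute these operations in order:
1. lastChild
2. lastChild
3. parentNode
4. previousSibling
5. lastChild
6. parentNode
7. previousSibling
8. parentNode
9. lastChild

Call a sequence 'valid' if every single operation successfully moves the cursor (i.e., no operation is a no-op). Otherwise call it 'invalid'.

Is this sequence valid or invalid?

Answer: valid

Derivation:
After 1 (lastChild): p
After 2 (lastChild): li
After 3 (parentNode): p
After 4 (previousSibling): main
After 5 (lastChild): h3
After 6 (parentNode): main
After 7 (previousSibling): button
After 8 (parentNode): td
After 9 (lastChild): p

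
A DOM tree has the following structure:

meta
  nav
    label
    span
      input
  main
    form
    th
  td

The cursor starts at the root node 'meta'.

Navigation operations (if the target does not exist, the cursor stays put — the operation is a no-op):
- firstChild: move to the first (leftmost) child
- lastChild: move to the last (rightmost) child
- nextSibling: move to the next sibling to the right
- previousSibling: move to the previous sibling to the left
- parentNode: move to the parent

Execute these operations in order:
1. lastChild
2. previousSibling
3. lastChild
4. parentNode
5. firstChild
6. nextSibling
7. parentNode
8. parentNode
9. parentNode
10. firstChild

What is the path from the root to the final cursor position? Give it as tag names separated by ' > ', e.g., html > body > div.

Answer: meta > nav

Derivation:
After 1 (lastChild): td
After 2 (previousSibling): main
After 3 (lastChild): th
After 4 (parentNode): main
After 5 (firstChild): form
After 6 (nextSibling): th
After 7 (parentNode): main
After 8 (parentNode): meta
After 9 (parentNode): meta (no-op, stayed)
After 10 (firstChild): nav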